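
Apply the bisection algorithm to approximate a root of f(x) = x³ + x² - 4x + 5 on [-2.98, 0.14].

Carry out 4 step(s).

f(x) = x³ + x² - 4x + 5
Initial interval: [-2.98, 0.14]

Iteration 1:
  c_1 = (-2.980000 + 0.140000)/2 = -1.420000
  f(c_1) = f(-1.420000) = 9.833112
  f(a) × f(c) < 0, new interval: [-2.980000, -1.420000]
Iteration 2:
  c_2 = (-2.980000 + (-1.420000))/2 = -2.200000
  f(c_2) = f(-2.200000) = 7.992000
  f(a) × f(c) < 0, new interval: [-2.980000, -2.200000]
Iteration 3:
  c_3 = (-2.980000 + (-2.200000))/2 = -2.590000
  f(c_3) = f(-2.590000) = 4.694121
  f(a) × f(c) < 0, new interval: [-2.980000, -2.590000]
Iteration 4:
  c_4 = (-2.980000 + (-2.590000))/2 = -2.785000
  f(c_4) = f(-2.785000) = 2.295138
  f(a) × f(c) < 0, new interval: [-2.980000, -2.785000]

After 4 iteration(s), the approximation is c_4 = -2.785000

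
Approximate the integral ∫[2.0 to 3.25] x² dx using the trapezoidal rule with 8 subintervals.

f(x) = x²
a = 2.0, b = 3.25, n = 8
h = (b - a)/n = 0.156250

Trapezoidal rule: (h/2)[f(x₀) + 2f(x₁) + 2f(x₂) + ... + f(xₙ)]

x_0 = 2.0000, f(x_0) = 4.000000, coefficient = 1
x_1 = 2.1562, f(x_1) = 4.649414, coefficient = 2
x_2 = 2.3125, f(x_2) = 5.347656, coefficient = 2
x_3 = 2.4688, f(x_3) = 6.094727, coefficient = 2
x_4 = 2.6250, f(x_4) = 6.890625, coefficient = 2
x_5 = 2.7812, f(x_5) = 7.735352, coefficient = 2
x_6 = 2.9375, f(x_6) = 8.628906, coefficient = 2
x_7 = 3.0938, f(x_7) = 9.571289, coefficient = 2
x_8 = 3.2500, f(x_8) = 10.562500, coefficient = 1

I ≈ (0.156250/2) × 112.398438 = 8.781128
Exact value: 8.776042
Error: 0.005086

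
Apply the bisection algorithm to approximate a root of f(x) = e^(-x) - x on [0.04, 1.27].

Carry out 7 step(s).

f(x) = e^(-x) - x
Initial interval: [0.04, 1.27]

Iteration 1:
  c_1 = (0.040000 + 1.270000)/2 = 0.655000
  f(c_1) = f(0.655000) = -0.135558
  f(a) × f(c) < 0, new interval: [0.040000, 0.655000]
Iteration 2:
  c_2 = (0.040000 + 0.655000)/2 = 0.347500
  f(c_2) = f(0.347500) = 0.358952
  f(a) × f(c) ≥ 0, new interval: [0.347500, 0.655000]
Iteration 3:
  c_3 = (0.347500 + 0.655000)/2 = 0.501250
  f(c_3) = f(0.501250) = 0.104523
  f(a) × f(c) ≥ 0, new interval: [0.501250, 0.655000]
Iteration 4:
  c_4 = (0.501250 + 0.655000)/2 = 0.578125
  f(c_4) = f(0.578125) = -0.017176
  f(a) × f(c) < 0, new interval: [0.501250, 0.578125]
Iteration 5:
  c_5 = (0.501250 + 0.578125)/2 = 0.539687
  f(c_5) = f(0.539687) = 0.043243
  f(a) × f(c) ≥ 0, new interval: [0.539687, 0.578125]
Iteration 6:
  c_6 = (0.539687 + 0.578125)/2 = 0.558906
  f(c_6) = f(0.558906) = 0.012928
  f(a) × f(c) ≥ 0, new interval: [0.558906, 0.578125]
Iteration 7:
  c_7 = (0.558906 + 0.578125)/2 = 0.568516
  f(c_7) = f(0.568516) = -0.002150
  f(a) × f(c) < 0, new interval: [0.558906, 0.568516]

After 7 iteration(s), the approximation is c_7 = 0.568516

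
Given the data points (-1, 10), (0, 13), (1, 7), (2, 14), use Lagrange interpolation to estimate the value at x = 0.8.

Lagrange interpolation formula:
P(x) = Σ yᵢ × Lᵢ(x)
where Lᵢ(x) = Π_{j≠i} (x - xⱼ)/(xᵢ - xⱼ)

L_0(0.8) = (0.8 - 0)/(-1 - 0) × (0.8 - 1)/(-1 - 1) × (0.8 - 2)/(-1 - 2) = -0.032000
L_1(0.8) = (0.8 - (-1))/(0 - (-1)) × (0.8 - 1)/(0 - 1) × (0.8 - 2)/(0 - 2) = 0.216000
L_2(0.8) = (0.8 - (-1))/(1 - (-1)) × (0.8 - 0)/(1 - 0) × (0.8 - 2)/(1 - 2) = 0.864000
L_3(0.8) = (0.8 - (-1))/(2 - (-1)) × (0.8 - 0)/(2 - 0) × (0.8 - 1)/(2 - 1) = -0.048000

P(0.8) = 10×L_0(0.8) + 13×L_1(0.8) + 7×L_2(0.8) + 14×L_3(0.8)
P(0.8) = 7.864000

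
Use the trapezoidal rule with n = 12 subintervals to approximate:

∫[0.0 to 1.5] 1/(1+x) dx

f(x) = 1/(1+x)
a = 0.0, b = 1.5, n = 12
h = (b - a)/n = 0.125000

Trapezoidal rule: (h/2)[f(x₀) + 2f(x₁) + 2f(x₂) + ... + f(xₙ)]

x_0 = 0.0000, f(x_0) = 1.000000, coefficient = 1
x_1 = 0.1250, f(x_1) = 0.888889, coefficient = 2
x_2 = 0.2500, f(x_2) = 0.800000, coefficient = 2
x_3 = 0.3750, f(x_3) = 0.727273, coefficient = 2
x_4 = 0.5000, f(x_4) = 0.666667, coefficient = 2
x_5 = 0.6250, f(x_5) = 0.615385, coefficient = 2
x_6 = 0.7500, f(x_6) = 0.571429, coefficient = 2
x_7 = 0.8750, f(x_7) = 0.533333, coefficient = 2
x_8 = 1.0000, f(x_8) = 0.500000, coefficient = 2
x_9 = 1.1250, f(x_9) = 0.470588, coefficient = 2
x_10 = 1.2500, f(x_10) = 0.444444, coefficient = 2
x_11 = 1.3750, f(x_11) = 0.421053, coefficient = 2
x_12 = 1.5000, f(x_12) = 0.400000, coefficient = 1

I ≈ (0.125000/2) × 14.678120 = 0.917383
Exact value: 0.916291
Error: 0.001092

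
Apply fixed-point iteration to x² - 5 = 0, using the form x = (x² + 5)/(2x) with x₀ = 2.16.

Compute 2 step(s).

Equation: x² - 5 = 0
Fixed-point form: x = (x² + 5)/(2x)
x₀ = 2.16

x_1 = g(2.160000) = 2.237407
x_2 = g(2.237407) = 2.236068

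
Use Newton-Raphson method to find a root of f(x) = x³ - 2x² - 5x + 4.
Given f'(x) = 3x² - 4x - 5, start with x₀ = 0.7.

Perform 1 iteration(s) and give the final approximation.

f(x) = x³ - 2x² - 5x + 4
f'(x) = 3x² - 4x - 5
x₀ = 0.7

Newton-Raphson formula: x_{n+1} = x_n - f(x_n)/f'(x_n)

Iteration 1:
  f(0.700000) = -0.137000
  f'(0.700000) = -6.330000
  x_1 = 0.700000 - (-0.137000)/(-6.330000) = 0.678357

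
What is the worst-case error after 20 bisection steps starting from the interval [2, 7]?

Bisection error bound: |error| ≤ (b-a)/2^n
|error| ≤ (7 - 2)/2^20 = 5/2^20
|error| ≤ 0.0000047684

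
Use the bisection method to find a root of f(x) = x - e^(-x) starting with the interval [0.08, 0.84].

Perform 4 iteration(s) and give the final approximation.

f(x) = x - e^(-x)
Initial interval: [0.08, 0.84]

Iteration 1:
  c_1 = (0.080000 + 0.840000)/2 = 0.460000
  f(c_1) = f(0.460000) = -0.171284
  f(a) × f(c) ≥ 0, new interval: [0.460000, 0.840000]
Iteration 2:
  c_2 = (0.460000 + 0.840000)/2 = 0.650000
  f(c_2) = f(0.650000) = 0.127954
  f(a) × f(c) < 0, new interval: [0.460000, 0.650000]
Iteration 3:
  c_3 = (0.460000 + 0.650000)/2 = 0.555000
  f(c_3) = f(0.555000) = -0.019072
  f(a) × f(c) ≥ 0, new interval: [0.555000, 0.650000]
Iteration 4:
  c_4 = (0.555000 + 0.650000)/2 = 0.602500
  f(c_4) = f(0.602500) = 0.055059
  f(a) × f(c) < 0, new interval: [0.555000, 0.602500]

After 4 iteration(s), the approximation is c_4 = 0.602500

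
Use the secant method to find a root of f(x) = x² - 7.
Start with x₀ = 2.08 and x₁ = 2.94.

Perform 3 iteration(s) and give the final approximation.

f(x) = x² - 7
x₀ = 2.08, x₁ = 2.94

Secant formula: x_{n+1} = x_n - f(x_n)(x_n - x_{n-1})/(f(x_n) - f(x_{n-1}))

Iteration 1:
  f(2.080000) = -2.673600
  f(2.940000) = 1.643600
  x_2 = 2.940000 - 1.643600×(2.940000 - 2.080000)/(1.643600 - (-2.673600))
       = 2.612590
Iteration 2:
  f(2.940000) = 1.643600
  f(2.612590) = -0.174375
  x_3 = 2.612590 - (-0.174375)×(2.612590 - 2.940000)/(-0.174375 - 1.643600)
       = 2.643994
Iteration 3:
  f(2.612590) = -0.174375
  f(2.643994) = -0.009296
  x_4 = 2.643994 - (-0.009296)×(2.643994 - 2.612590)/(-0.009296 - (-0.174375))
       = 2.645762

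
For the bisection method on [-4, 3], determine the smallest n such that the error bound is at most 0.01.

We need (b-a)/2^n ≤ 0.01
(3 - (-4))/2^n ≤ 0.01
7/2^n ≤ 0.01
2^n ≥ 700
n ≥ log₂(700) = 9.45
n ≥ 10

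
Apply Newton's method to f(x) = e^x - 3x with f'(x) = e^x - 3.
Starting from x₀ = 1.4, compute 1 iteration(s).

f(x) = e^x - 3x
f'(x) = e^x - 3
x₀ = 1.4

Newton-Raphson formula: x_{n+1} = x_n - f(x_n)/f'(x_n)

Iteration 1:
  f(1.400000) = -0.144800
  f'(1.400000) = 1.055200
  x_1 = 1.400000 - (-0.144800)/1.055200 = 1.537225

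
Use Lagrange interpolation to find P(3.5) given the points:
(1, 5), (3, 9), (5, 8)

Lagrange interpolation formula:
P(x) = Σ yᵢ × Lᵢ(x)
where Lᵢ(x) = Π_{j≠i} (x - xⱼ)/(xᵢ - xⱼ)

L_0(3.5) = (3.5 - 3)/(1 - 3) × (3.5 - 5)/(1 - 5) = -0.093750
L_1(3.5) = (3.5 - 1)/(3 - 1) × (3.5 - 5)/(3 - 5) = 0.937500
L_2(3.5) = (3.5 - 1)/(5 - 1) × (3.5 - 3)/(5 - 3) = 0.156250

P(3.5) = 5×L_0(3.5) + 9×L_1(3.5) + 8×L_2(3.5)
P(3.5) = 9.218750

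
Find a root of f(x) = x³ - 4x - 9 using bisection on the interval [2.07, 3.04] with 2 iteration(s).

f(x) = x³ - 4x - 9
Initial interval: [2.07, 3.04]

Iteration 1:
  c_1 = (2.070000 + 3.040000)/2 = 2.555000
  f(c_1) = f(2.555000) = -2.540896
  f(a) × f(c) ≥ 0, new interval: [2.555000, 3.040000]
Iteration 2:
  c_2 = (2.555000 + 3.040000)/2 = 2.797500
  f(c_2) = f(2.797500) = 1.703252
  f(a) × f(c) < 0, new interval: [2.555000, 2.797500]

After 2 iteration(s), the approximation is c_2 = 2.797500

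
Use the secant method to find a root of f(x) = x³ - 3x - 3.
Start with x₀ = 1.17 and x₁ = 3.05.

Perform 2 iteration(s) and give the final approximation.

f(x) = x³ - 3x - 3
x₀ = 1.17, x₁ = 3.05

Secant formula: x_{n+1} = x_n - f(x_n)(x_n - x_{n-1})/(f(x_n) - f(x_{n-1}))

Iteration 1:
  f(1.170000) = -4.908387
  f(3.050000) = 16.222625
  x_2 = 3.050000 - 16.222625×(3.050000 - 1.170000)/(16.222625 - (-4.908387))
       = 1.606693
Iteration 2:
  f(3.050000) = 16.222625
  f(1.606693) = -3.672461
  x_3 = 1.606693 - (-3.672461)×(1.606693 - 3.050000)/(-3.672461 - 16.222625)
       = 1.873115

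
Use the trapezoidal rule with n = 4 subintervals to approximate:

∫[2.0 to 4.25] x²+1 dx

f(x) = x²+1
a = 2.0, b = 4.25, n = 4
h = (b - a)/n = 0.562500

Trapezoidal rule: (h/2)[f(x₀) + 2f(x₁) + 2f(x₂) + ... + f(xₙ)]

x_0 = 2.0000, f(x_0) = 5.000000, coefficient = 1
x_1 = 2.5625, f(x_1) = 7.566406, coefficient = 2
x_2 = 3.1250, f(x_2) = 10.765625, coefficient = 2
x_3 = 3.6875, f(x_3) = 14.597656, coefficient = 2
x_4 = 4.2500, f(x_4) = 19.062500, coefficient = 1

I ≈ (0.562500/2) × 89.921875 = 25.290527
Exact value: 25.171875
Error: 0.118652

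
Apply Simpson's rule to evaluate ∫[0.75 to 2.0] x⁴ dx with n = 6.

f(x) = x⁴
a = 0.75, b = 2.0, n = 6
h = (b - a)/n = 0.208333

Simpson's rule: (h/3)[f(x₀) + 4f(x₁) + 2f(x₂) + ... + f(xₙ)]

x_0 = 0.7500, f(x_0) = 0.316406, coefficient = 1
x_1 = 0.9583, f(x_1) = 0.843464, coefficient = 4
x_2 = 1.1667, f(x_2) = 1.852623, coefficient = 2
x_3 = 1.3750, f(x_3) = 3.574463, coefficient = 4
x_4 = 1.5833, f(x_4) = 6.284770, coefficient = 2
x_5 = 1.7917, f(x_5) = 10.304546, coefficient = 4
x_6 = 2.0000, f(x_6) = 16.000000, coefficient = 1

I ≈ (0.208333/3) × 91.481084 = 6.352853
Exact value: 6.352539
Error: 0.000314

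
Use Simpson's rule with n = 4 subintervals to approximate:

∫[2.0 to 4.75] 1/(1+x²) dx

f(x) = 1/(1+x²)
a = 2.0, b = 4.75, n = 4
h = (b - a)/n = 0.687500

Simpson's rule: (h/3)[f(x₀) + 4f(x₁) + 2f(x₂) + ... + f(xₙ)]

x_0 = 2.0000, f(x_0) = 0.200000, coefficient = 1
x_1 = 2.6875, f(x_1) = 0.121615, coefficient = 4
x_2 = 3.3750, f(x_2) = 0.080706, coefficient = 2
x_3 = 4.0625, f(x_3) = 0.057130, coefficient = 4
x_4 = 4.7500, f(x_4) = 0.042440, coefficient = 1

I ≈ (0.687500/3) × 1.118834 = 0.256399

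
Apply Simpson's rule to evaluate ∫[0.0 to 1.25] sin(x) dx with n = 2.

f(x) = sin(x)
a = 0.0, b = 1.25, n = 2
h = (b - a)/n = 0.625000

Simpson's rule: (h/3)[f(x₀) + 4f(x₁) + 2f(x₂) + ... + f(xₙ)]

x_0 = 0.0000, f(x_0) = 0.000000, coefficient = 1
x_1 = 0.6250, f(x_1) = 0.585097, coefficient = 4
x_2 = 1.2500, f(x_2) = 0.948985, coefficient = 1

I ≈ (0.625000/3) × 3.289374 = 0.685286
Exact value: 0.684678
Error: 0.000609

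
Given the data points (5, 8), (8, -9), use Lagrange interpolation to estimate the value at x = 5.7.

Lagrange interpolation formula:
P(x) = Σ yᵢ × Lᵢ(x)
where Lᵢ(x) = Π_{j≠i} (x - xⱼ)/(xᵢ - xⱼ)

L_0(5.7) = (5.7 - 8)/(5 - 8) = 0.766667
L_1(5.7) = (5.7 - 5)/(8 - 5) = 0.233333

P(5.7) = 8×L_0(5.7) + (-9)×L_1(5.7)
P(5.7) = 4.033333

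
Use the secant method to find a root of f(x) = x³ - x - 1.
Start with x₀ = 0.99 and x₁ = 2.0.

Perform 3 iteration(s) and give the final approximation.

f(x) = x³ - x - 1
x₀ = 0.99, x₁ = 2.0

Secant formula: x_{n+1} = x_n - f(x_n)(x_n - x_{n-1})/(f(x_n) - f(x_{n-1}))

Iteration 1:
  f(0.990000) = -1.019701
  f(2.000000) = 5.000000
  x_2 = 2.000000 - 5.000000×(2.000000 - 0.990000)/(5.000000 - (-1.019701))
       = 1.161088
Iteration 2:
  f(2.000000) = 5.000000
  f(1.161088) = -0.595796
  x_3 = 1.161088 - (-0.595796)×(1.161088 - 2.000000)/(-0.595796 - 5.000000)
       = 1.250409
Iteration 3:
  f(1.161088) = -0.595796
  f(1.250409) = -0.295368
  x_4 = 1.250409 - (-0.295368)×(1.250409 - 1.161088)/(-0.295368 - (-0.595796))
       = 1.338225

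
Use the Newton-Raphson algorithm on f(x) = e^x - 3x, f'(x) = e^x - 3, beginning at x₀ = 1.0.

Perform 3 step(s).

f(x) = e^x - 3x
f'(x) = e^x - 3
x₀ = 1.0

Newton-Raphson formula: x_{n+1} = x_n - f(x_n)/f'(x_n)

Iteration 1:
  f(1.000000) = -0.281718
  f'(1.000000) = -0.281718
  x_1 = 1.000000 - (-0.281718)/(-0.281718) = 0.000000
Iteration 2:
  f(0.000000) = 1.000000
  f'(0.000000) = -2.000000
  x_2 = 0.000000 - 1.000000/(-2.000000) = 0.500000
Iteration 3:
  f(0.500000) = 0.148721
  f'(0.500000) = -1.351279
  x_3 = 0.500000 - 0.148721/(-1.351279) = 0.610060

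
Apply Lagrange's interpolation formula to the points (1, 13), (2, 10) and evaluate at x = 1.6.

Lagrange interpolation formula:
P(x) = Σ yᵢ × Lᵢ(x)
where Lᵢ(x) = Π_{j≠i} (x - xⱼ)/(xᵢ - xⱼ)

L_0(1.6) = (1.6 - 2)/(1 - 2) = 0.400000
L_1(1.6) = (1.6 - 1)/(2 - 1) = 0.600000

P(1.6) = 13×L_0(1.6) + 10×L_1(1.6)
P(1.6) = 11.200000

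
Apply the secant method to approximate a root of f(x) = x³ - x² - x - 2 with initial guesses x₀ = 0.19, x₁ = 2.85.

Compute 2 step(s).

f(x) = x³ - x² - x - 2
x₀ = 0.19, x₁ = 2.85

Secant formula: x_{n+1} = x_n - f(x_n)(x_n - x_{n-1})/(f(x_n) - f(x_{n-1}))

Iteration 1:
  f(0.190000) = -2.219241
  f(2.850000) = 10.176625
  x_2 = 2.850000 - 10.176625×(2.850000 - 0.190000)/(10.176625 - (-2.219241))
       = 0.666222
Iteration 2:
  f(2.850000) = 10.176625
  f(0.666222) = -2.814370
  x_3 = 0.666222 - (-2.814370)×(0.666222 - 2.850000)/(-2.814370 - 10.176625)
       = 1.139316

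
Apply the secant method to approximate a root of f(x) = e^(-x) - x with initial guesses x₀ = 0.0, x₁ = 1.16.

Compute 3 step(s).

f(x) = e^(-x) - x
x₀ = 0.0, x₁ = 1.16

Secant formula: x_{n+1} = x_n - f(x_n)(x_n - x_{n-1})/(f(x_n) - f(x_{n-1}))

Iteration 1:
  f(0.000000) = 1.000000
  f(1.160000) = -0.846514
  x_2 = 1.160000 - (-0.846514)×(1.160000 - 0.000000)/(-0.846514 - 1.000000)
       = 0.628211
Iteration 2:
  f(1.160000) = -0.846514
  f(0.628211) = -0.094665
  x_3 = 0.628211 - (-0.094665)×(0.628211 - 1.160000)/(-0.094665 - (-0.846514))
       = 0.561253
Iteration 3:
  f(0.628211) = -0.094665
  f(0.561253) = 0.009240
  x_4 = 0.561253 - 0.009240×(0.561253 - 0.628211)/(0.009240 - (-0.094665))
       = 0.567208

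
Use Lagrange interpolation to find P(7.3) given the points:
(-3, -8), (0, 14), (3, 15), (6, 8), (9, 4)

Lagrange interpolation formula:
P(x) = Σ yᵢ × Lᵢ(x)
where Lᵢ(x) = Π_{j≠i} (x - xⱼ)/(xᵢ - xⱼ)

L_0(7.3) = (7.3 - 0)/(-3 - 0) × (7.3 - 3)/(-3 - 3) × (7.3 - 6)/(-3 - 6) × (7.3 - 9)/(-3 - 9) = -0.035685
L_1(7.3) = (7.3 - (-3))/(0 - (-3)) × (7.3 - 3)/(0 - 3) × (7.3 - 6)/(0 - 6) × (7.3 - 9)/(0 - 9) = 0.201401
L_2(7.3) = (7.3 - (-3))/(3 - (-3)) × (7.3 - 0)/(3 - 0) × (7.3 - 6)/(3 - 6) × (7.3 - 9)/(3 - 9) = -0.512870
L_3(7.3) = (7.3 - (-3))/(6 - (-3)) × (7.3 - 0)/(6 - 0) × (7.3 - 3)/(6 - 3) × (7.3 - 9)/(6 - 9) = 1.130944
L_4(7.3) = (7.3 - (-3))/(9 - (-3)) × (7.3 - 0)/(9 - 0) × (7.3 - 3)/(9 - 3) × (7.3 - 6)/(9 - 6) = 0.216210

P(7.3) = (-8)×L_0(7.3) + 14×L_1(7.3) + 15×L_2(7.3) + 8×L_3(7.3) + 4×L_4(7.3)
P(7.3) = 5.324438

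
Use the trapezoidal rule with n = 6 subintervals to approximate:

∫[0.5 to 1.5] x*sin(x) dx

f(x) = x*sin(x)
a = 0.5, b = 1.5, n = 6
h = (b - a)/n = 0.166667

Trapezoidal rule: (h/2)[f(x₀) + 2f(x₁) + 2f(x₂) + ... + f(xₙ)]

x_0 = 0.5000, f(x_0) = 0.239713, coefficient = 1
x_1 = 0.6667, f(x_1) = 0.412247, coefficient = 2
x_2 = 0.8333, f(x_2) = 0.616814, coefficient = 2
x_3 = 1.0000, f(x_3) = 0.841471, coefficient = 2
x_4 = 1.1667, f(x_4) = 1.072686, coefficient = 2
x_5 = 1.3333, f(x_5) = 1.295917, coefficient = 2
x_6 = 1.5000, f(x_6) = 1.496242, coefficient = 1

I ≈ (0.166667/2) × 10.214224 = 0.851185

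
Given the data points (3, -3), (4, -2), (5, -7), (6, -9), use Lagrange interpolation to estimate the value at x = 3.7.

Lagrange interpolation formula:
P(x) = Σ yᵢ × Lᵢ(x)
where Lᵢ(x) = Π_{j≠i} (x - xⱼ)/(xᵢ - xⱼ)

L_0(3.7) = (3.7 - 4)/(3 - 4) × (3.7 - 5)/(3 - 5) × (3.7 - 6)/(3 - 6) = 0.149500
L_1(3.7) = (3.7 - 3)/(4 - 3) × (3.7 - 5)/(4 - 5) × (3.7 - 6)/(4 - 6) = 1.046500
L_2(3.7) = (3.7 - 3)/(5 - 3) × (3.7 - 4)/(5 - 4) × (3.7 - 6)/(5 - 6) = -0.241500
L_3(3.7) = (3.7 - 3)/(6 - 3) × (3.7 - 4)/(6 - 4) × (3.7 - 5)/(6 - 5) = 0.045500

P(3.7) = (-3)×L_0(3.7) + (-2)×L_1(3.7) + (-7)×L_2(3.7) + (-9)×L_3(3.7)
P(3.7) = -1.260500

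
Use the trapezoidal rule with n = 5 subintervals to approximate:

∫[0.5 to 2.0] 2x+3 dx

f(x) = 2x+3
a = 0.5, b = 2.0, n = 5
h = (b - a)/n = 0.300000

Trapezoidal rule: (h/2)[f(x₀) + 2f(x₁) + 2f(x₂) + ... + f(xₙ)]

x_0 = 0.5000, f(x_0) = 4.000000, coefficient = 1
x_1 = 0.8000, f(x_1) = 4.600000, coefficient = 2
x_2 = 1.1000, f(x_2) = 5.200000, coefficient = 2
x_3 = 1.4000, f(x_3) = 5.800000, coefficient = 2
x_4 = 1.7000, f(x_4) = 6.400000, coefficient = 2
x_5 = 2.0000, f(x_5) = 7.000000, coefficient = 1

I ≈ (0.300000/2) × 55.000000 = 8.250000
Exact value: 8.250000
Error: 0.000000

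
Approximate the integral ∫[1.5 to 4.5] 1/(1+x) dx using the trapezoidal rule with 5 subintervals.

f(x) = 1/(1+x)
a = 1.5, b = 4.5, n = 5
h = (b - a)/n = 0.600000

Trapezoidal rule: (h/2)[f(x₀) + 2f(x₁) + 2f(x₂) + ... + f(xₙ)]

x_0 = 1.5000, f(x_0) = 0.400000, coefficient = 1
x_1 = 2.1000, f(x_1) = 0.322581, coefficient = 2
x_2 = 2.7000, f(x_2) = 0.270270, coefficient = 2
x_3 = 3.3000, f(x_3) = 0.232558, coefficient = 2
x_4 = 3.9000, f(x_4) = 0.204082, coefficient = 2
x_5 = 4.5000, f(x_5) = 0.181818, coefficient = 1

I ≈ (0.600000/2) × 2.640800 = 0.792240
Exact value: 0.788457
Error: 0.003783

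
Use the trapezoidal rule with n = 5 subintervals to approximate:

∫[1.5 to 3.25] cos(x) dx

f(x) = cos(x)
a = 1.5, b = 3.25, n = 5
h = (b - a)/n = 0.350000

Trapezoidal rule: (h/2)[f(x₀) + 2f(x₁) + 2f(x₂) + ... + f(xₙ)]

x_0 = 1.5000, f(x_0) = 0.070737, coefficient = 1
x_1 = 1.8500, f(x_1) = -0.275590, coefficient = 2
x_2 = 2.2000, f(x_2) = -0.588501, coefficient = 2
x_3 = 2.5500, f(x_3) = -0.830054, coefficient = 2
x_4 = 2.9000, f(x_4) = -0.970958, coefficient = 2
x_5 = 3.2500, f(x_5) = -0.994130, coefficient = 1

I ≈ (0.350000/2) × -6.253599 = -1.094380
Exact value: -1.105690
Error: 0.011310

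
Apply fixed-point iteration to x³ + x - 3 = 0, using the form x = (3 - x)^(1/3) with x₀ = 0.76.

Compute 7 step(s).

Equation: x³ + x - 3 = 0
Fixed-point form: x = (3 - x)^(1/3)
x₀ = 0.76

x_1 = g(0.760000) = 1.308427
x_2 = g(1.308427) = 1.191508
x_3 = g(1.191508) = 1.218350
x_4 = g(1.218350) = 1.212293
x_5 = g(1.212293) = 1.213665
x_6 = g(1.213665) = 1.213354
x_7 = g(1.213354) = 1.213425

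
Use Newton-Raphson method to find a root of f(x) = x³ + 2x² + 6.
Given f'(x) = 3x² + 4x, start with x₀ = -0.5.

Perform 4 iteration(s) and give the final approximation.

f(x) = x³ + 2x² + 6
f'(x) = 3x² + 4x
x₀ = -0.5

Newton-Raphson formula: x_{n+1} = x_n - f(x_n)/f'(x_n)

Iteration 1:
  f(-0.500000) = 6.375000
  f'(-0.500000) = -1.250000
  x_1 = -0.500000 - 6.375000/(-1.250000) = 4.600000
Iteration 2:
  f(4.600000) = 145.656000
  f'(4.600000) = 81.880000
  x_2 = 4.600000 - 145.656000/81.880000 = 2.821104
Iteration 3:
  f(2.821104) = 44.369374
  f'(2.821104) = 35.160300
  x_3 = 2.821104 - 44.369374/35.160300 = 1.559187
Iteration 4:
  f(1.559187) = 14.652615
  f'(1.559187) = 13.529944
  x_4 = 1.559187 - 14.652615/13.529944 = 0.476210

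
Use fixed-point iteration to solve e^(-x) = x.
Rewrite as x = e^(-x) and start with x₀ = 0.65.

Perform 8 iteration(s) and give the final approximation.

Equation: e^(-x) = x
Fixed-point form: x = e^(-x)
x₀ = 0.65

x_1 = g(0.650000) = 0.522046
x_2 = g(0.522046) = 0.593306
x_3 = g(0.593306) = 0.552498
x_4 = g(0.552498) = 0.575510
x_5 = g(0.575510) = 0.562418
x_6 = g(0.562418) = 0.569830
x_7 = g(0.569830) = 0.565622
x_8 = g(0.565622) = 0.568007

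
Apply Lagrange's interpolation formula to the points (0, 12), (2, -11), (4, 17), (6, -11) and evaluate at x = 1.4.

Lagrange interpolation formula:
P(x) = Σ yᵢ × Lᵢ(x)
where Lᵢ(x) = Π_{j≠i} (x - xⱼ)/(xᵢ - xⱼ)

L_0(1.4) = (1.4 - 2)/(0 - 2) × (1.4 - 4)/(0 - 4) × (1.4 - 6)/(0 - 6) = 0.149500
L_1(1.4) = (1.4 - 0)/(2 - 0) × (1.4 - 4)/(2 - 4) × (1.4 - 6)/(2 - 6) = 1.046500
L_2(1.4) = (1.4 - 0)/(4 - 0) × (1.4 - 2)/(4 - 2) × (1.4 - 6)/(4 - 6) = -0.241500
L_3(1.4) = (1.4 - 0)/(6 - 0) × (1.4 - 2)/(6 - 2) × (1.4 - 4)/(6 - 4) = 0.045500

P(1.4) = 12×L_0(1.4) + (-11)×L_1(1.4) + 17×L_2(1.4) + (-11)×L_3(1.4)
P(1.4) = -14.323500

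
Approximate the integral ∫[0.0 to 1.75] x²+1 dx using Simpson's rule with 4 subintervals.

f(x) = x²+1
a = 0.0, b = 1.75, n = 4
h = (b - a)/n = 0.437500

Simpson's rule: (h/3)[f(x₀) + 4f(x₁) + 2f(x₂) + ... + f(xₙ)]

x_0 = 0.0000, f(x_0) = 1.000000, coefficient = 1
x_1 = 0.4375, f(x_1) = 1.191406, coefficient = 4
x_2 = 0.8750, f(x_2) = 1.765625, coefficient = 2
x_3 = 1.3125, f(x_3) = 2.722656, coefficient = 4
x_4 = 1.7500, f(x_4) = 4.062500, coefficient = 1

I ≈ (0.437500/3) × 24.250000 = 3.536458
Exact value: 3.536458
Error: 0.000000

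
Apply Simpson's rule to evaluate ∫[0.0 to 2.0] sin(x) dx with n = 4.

f(x) = sin(x)
a = 0.0, b = 2.0, n = 4
h = (b - a)/n = 0.500000

Simpson's rule: (h/3)[f(x₀) + 4f(x₁) + 2f(x₂) + ... + f(xₙ)]

x_0 = 0.0000, f(x_0) = 0.000000, coefficient = 1
x_1 = 0.5000, f(x_1) = 0.479426, coefficient = 4
x_2 = 1.0000, f(x_2) = 0.841471, coefficient = 2
x_3 = 1.5000, f(x_3) = 0.997495, coefficient = 4
x_4 = 2.0000, f(x_4) = 0.909297, coefficient = 1

I ≈ (0.500000/3) × 8.499921 = 1.416654
Exact value: 1.416147
Error: 0.000507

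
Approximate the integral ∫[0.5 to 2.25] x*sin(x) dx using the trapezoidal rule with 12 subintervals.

f(x) = x*sin(x)
a = 0.5, b = 2.25, n = 12
h = (b - a)/n = 0.145833

Trapezoidal rule: (h/2)[f(x₀) + 2f(x₁) + 2f(x₂) + ... + f(xₙ)]

x_0 = 0.5000, f(x_0) = 0.239713, coefficient = 1
x_1 = 0.6458, f(x_1) = 0.388704, coefficient = 2
x_2 = 0.7917, f(x_2) = 0.563291, coefficient = 2
x_3 = 0.9375, f(x_3) = 0.755701, coefficient = 2
x_4 = 1.0833, f(x_4) = 0.957151, coefficient = 2
x_5 = 1.2292, f(x_5) = 1.158133, coefficient = 2
x_6 = 1.3750, f(x_6) = 1.348728, coefficient = 2
x_7 = 1.5208, f(x_7) = 1.518935, coefficient = 2
x_8 = 1.6667, f(x_8) = 1.659013, coefficient = 2
x_9 = 1.8125, f(x_9) = 1.759814, coefficient = 2
x_10 = 1.9583, f(x_10) = 1.813109, coefficient = 2
x_11 = 2.1042, f(x_11) = 1.811894, coefficient = 2
x_12 = 2.2500, f(x_12) = 1.750665, coefficient = 1

I ≈ (0.145833/2) × 29.459324 = 2.148076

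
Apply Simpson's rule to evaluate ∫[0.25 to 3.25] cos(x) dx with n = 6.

f(x) = cos(x)
a = 0.25, b = 3.25, n = 6
h = (b - a)/n = 0.500000

Simpson's rule: (h/3)[f(x₀) + 4f(x₁) + 2f(x₂) + ... + f(xₙ)]

x_0 = 0.2500, f(x_0) = 0.968912, coefficient = 1
x_1 = 0.7500, f(x_1) = 0.731689, coefficient = 4
x_2 = 1.2500, f(x_2) = 0.315322, coefficient = 2
x_3 = 1.7500, f(x_3) = -0.178246, coefficient = 4
x_4 = 2.2500, f(x_4) = -0.628174, coefficient = 2
x_5 = 2.7500, f(x_5) = -0.924302, coefficient = 4
x_6 = 3.2500, f(x_6) = -0.994130, coefficient = 1

I ≈ (0.500000/3) × -2.134358 = -0.355726
Exact value: -0.355599
Error: 0.000127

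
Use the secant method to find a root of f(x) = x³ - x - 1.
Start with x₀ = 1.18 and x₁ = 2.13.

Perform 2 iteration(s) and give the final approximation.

f(x) = x³ - x - 1
x₀ = 1.18, x₁ = 2.13

Secant formula: x_{n+1} = x_n - f(x_n)(x_n - x_{n-1})/(f(x_n) - f(x_{n-1}))

Iteration 1:
  f(1.180000) = -0.536968
  f(2.130000) = 6.533597
  x_2 = 2.130000 - 6.533597×(2.130000 - 1.180000)/(6.533597 - (-0.536968))
       = 1.252147
Iteration 2:
  f(2.130000) = 6.533597
  f(1.252147) = -0.288941
  x_3 = 1.252147 - (-0.288941)×(1.252147 - 2.130000)/(-0.288941 - 6.533597)
       = 1.289325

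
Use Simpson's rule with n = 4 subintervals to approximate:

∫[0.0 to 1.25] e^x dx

f(x) = e^x
a = 0.0, b = 1.25, n = 4
h = (b - a)/n = 0.312500

Simpson's rule: (h/3)[f(x₀) + 4f(x₁) + 2f(x₂) + ... + f(xₙ)]

x_0 = 0.0000, f(x_0) = 1.000000, coefficient = 1
x_1 = 0.3125, f(x_1) = 1.366838, coefficient = 4
x_2 = 0.6250, f(x_2) = 1.868246, coefficient = 2
x_3 = 0.9375, f(x_3) = 2.553589, coefficient = 4
x_4 = 1.2500, f(x_4) = 3.490343, coefficient = 1

I ≈ (0.312500/3) × 23.908544 = 2.490473
Exact value: 2.490343
Error: 0.000130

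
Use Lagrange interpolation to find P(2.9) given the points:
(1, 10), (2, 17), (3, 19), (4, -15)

Lagrange interpolation formula:
P(x) = Σ yᵢ × Lᵢ(x)
where Lᵢ(x) = Π_{j≠i} (x - xⱼ)/(xᵢ - xⱼ)

L_0(2.9) = (2.9 - 2)/(1 - 2) × (2.9 - 3)/(1 - 3) × (2.9 - 4)/(1 - 4) = -0.016500
L_1(2.9) = (2.9 - 1)/(2 - 1) × (2.9 - 3)/(2 - 3) × (2.9 - 4)/(2 - 4) = 0.104500
L_2(2.9) = (2.9 - 1)/(3 - 1) × (2.9 - 2)/(3 - 2) × (2.9 - 4)/(3 - 4) = 0.940500
L_3(2.9) = (2.9 - 1)/(4 - 1) × (2.9 - 2)/(4 - 2) × (2.9 - 3)/(4 - 3) = -0.028500

P(2.9) = 10×L_0(2.9) + 17×L_1(2.9) + 19×L_2(2.9) + (-15)×L_3(2.9)
P(2.9) = 19.908500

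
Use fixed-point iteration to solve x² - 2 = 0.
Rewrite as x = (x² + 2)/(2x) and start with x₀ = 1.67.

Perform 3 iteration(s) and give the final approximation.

Equation: x² - 2 = 0
Fixed-point form: x = (x² + 2)/(2x)
x₀ = 1.67

x_1 = g(1.670000) = 1.433802
x_2 = g(1.433802) = 1.414347
x_3 = g(1.414347) = 1.414214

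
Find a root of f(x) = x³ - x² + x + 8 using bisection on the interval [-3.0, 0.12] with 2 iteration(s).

f(x) = x³ - x² + x + 8
Initial interval: [-3.0, 0.12]

Iteration 1:
  c_1 = (-3.000000 + 0.120000)/2 = -1.440000
  f(c_1) = f(-1.440000) = 1.500416
  f(a) × f(c) < 0, new interval: [-3.000000, -1.440000]
Iteration 2:
  c_2 = (-3.000000 + (-1.440000))/2 = -2.220000
  f(c_2) = f(-2.220000) = -10.089448
  f(a) × f(c) ≥ 0, new interval: [-2.220000, -1.440000]

After 2 iteration(s), the approximation is c_2 = -2.220000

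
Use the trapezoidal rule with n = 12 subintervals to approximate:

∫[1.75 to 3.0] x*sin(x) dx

f(x) = x*sin(x)
a = 1.75, b = 3.0, n = 12
h = (b - a)/n = 0.104167

Trapezoidal rule: (h/2)[f(x₀) + 2f(x₁) + 2f(x₂) + ... + f(xₙ)]

x_0 = 1.7500, f(x_0) = 1.721975, coefficient = 1
x_1 = 1.8542, f(x_1) = 1.780220, coefficient = 2
x_2 = 1.9583, f(x_2) = 1.813109, coefficient = 2
x_3 = 2.0625, f(x_3) = 1.818155, coefficient = 2
x_4 = 2.1667, f(x_4) = 1.793264, coefficient = 2
x_5 = 2.2708, f(x_5) = 1.736775, coefficient = 2
x_6 = 2.3750, f(x_6) = 1.647502, coefficient = 2
x_7 = 2.4792, f(x_7) = 1.524766, coefficient = 2
x_8 = 2.5833, f(x_8) = 1.368419, coefficient = 2
x_9 = 2.6875, f(x_9) = 1.178864, coefficient = 2
x_10 = 2.7917, f(x_10) = 0.957062, coefficient = 2
x_11 = 2.8958, f(x_11) = 0.704536, coefficient = 2
x_12 = 3.0000, f(x_12) = 0.423360, coefficient = 1

I ≈ (0.104167/2) × 34.790678 = 1.812014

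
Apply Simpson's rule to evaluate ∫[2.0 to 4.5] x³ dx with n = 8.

f(x) = x³
a = 2.0, b = 4.5, n = 8
h = (b - a)/n = 0.312500

Simpson's rule: (h/3)[f(x₀) + 4f(x₁) + 2f(x₂) + ... + f(xₙ)]

x_0 = 2.0000, f(x_0) = 8.000000, coefficient = 1
x_1 = 2.3125, f(x_1) = 12.366455, coefficient = 4
x_2 = 2.6250, f(x_2) = 18.087891, coefficient = 2
x_3 = 2.9375, f(x_3) = 25.347412, coefficient = 4
x_4 = 3.2500, f(x_4) = 34.328125, coefficient = 2
x_5 = 3.5625, f(x_5) = 45.213135, coefficient = 4
x_6 = 3.8750, f(x_6) = 58.185547, coefficient = 2
x_7 = 4.1875, f(x_7) = 73.428467, coefficient = 4
x_8 = 4.5000, f(x_8) = 91.125000, coefficient = 1

I ≈ (0.312500/3) × 945.750000 = 98.515625
Exact value: 98.515625
Error: 0.000000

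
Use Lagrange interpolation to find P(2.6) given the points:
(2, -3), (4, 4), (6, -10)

Lagrange interpolation formula:
P(x) = Σ yᵢ × Lᵢ(x)
where Lᵢ(x) = Π_{j≠i} (x - xⱼ)/(xᵢ - xⱼ)

L_0(2.6) = (2.6 - 4)/(2 - 4) × (2.6 - 6)/(2 - 6) = 0.595000
L_1(2.6) = (2.6 - 2)/(4 - 2) × (2.6 - 6)/(4 - 6) = 0.510000
L_2(2.6) = (2.6 - 2)/(6 - 2) × (2.6 - 4)/(6 - 4) = -0.105000

P(2.6) = (-3)×L_0(2.6) + 4×L_1(2.6) + (-10)×L_2(2.6)
P(2.6) = 1.305000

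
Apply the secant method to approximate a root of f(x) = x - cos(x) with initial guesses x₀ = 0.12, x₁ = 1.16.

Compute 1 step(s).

f(x) = x - cos(x)
x₀ = 0.12, x₁ = 1.16

Secant formula: x_{n+1} = x_n - f(x_n)(x_n - x_{n-1})/(f(x_n) - f(x_{n-1}))

Iteration 1:
  f(0.120000) = -0.872809
  f(1.160000) = 0.760660
  x_2 = 1.160000 - 0.760660×(1.160000 - 0.120000)/(0.760660 - (-0.872809))
       = 0.675701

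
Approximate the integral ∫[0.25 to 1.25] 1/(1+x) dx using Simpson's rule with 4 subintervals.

f(x) = 1/(1+x)
a = 0.25, b = 1.25, n = 4
h = (b - a)/n = 0.250000

Simpson's rule: (h/3)[f(x₀) + 4f(x₁) + 2f(x₂) + ... + f(xₙ)]

x_0 = 0.2500, f(x_0) = 0.800000, coefficient = 1
x_1 = 0.5000, f(x_1) = 0.666667, coefficient = 4
x_2 = 0.7500, f(x_2) = 0.571429, coefficient = 2
x_3 = 1.0000, f(x_3) = 0.500000, coefficient = 4
x_4 = 1.2500, f(x_4) = 0.444444, coefficient = 1

I ≈ (0.250000/3) × 7.053968 = 0.587831
Exact value: 0.587787
Error: 0.000044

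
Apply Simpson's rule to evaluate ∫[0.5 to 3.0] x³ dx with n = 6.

f(x) = x³
a = 0.5, b = 3.0, n = 6
h = (b - a)/n = 0.416667

Simpson's rule: (h/3)[f(x₀) + 4f(x₁) + 2f(x₂) + ... + f(xₙ)]

x_0 = 0.5000, f(x_0) = 0.125000, coefficient = 1
x_1 = 0.9167, f(x_1) = 0.770255, coefficient = 4
x_2 = 1.3333, f(x_2) = 2.370370, coefficient = 2
x_3 = 1.7500, f(x_3) = 5.359375, coefficient = 4
x_4 = 2.1667, f(x_4) = 10.171296, coefficient = 2
x_5 = 2.5833, f(x_5) = 17.240162, coefficient = 4
x_6 = 3.0000, f(x_6) = 27.000000, coefficient = 1

I ≈ (0.416667/3) × 145.687500 = 20.234375
Exact value: 20.234375
Error: 0.000000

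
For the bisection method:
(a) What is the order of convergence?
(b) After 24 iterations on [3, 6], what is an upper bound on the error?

(a) Bisection has linear (order 1) convergence; the error is halved each step.

(b) Error bound = (b-a)/2^n = (6 - 3)/2^{24}
    = 3/2^{24}

(a) 1 (linear); (b) error ≤ 1.79e-07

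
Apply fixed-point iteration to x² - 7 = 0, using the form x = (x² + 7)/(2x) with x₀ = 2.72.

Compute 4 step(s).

Equation: x² - 7 = 0
Fixed-point form: x = (x² + 7)/(2x)
x₀ = 2.72

x_1 = g(2.720000) = 2.646765
x_2 = g(2.646765) = 2.645752
x_3 = g(2.645752) = 2.645751
x_4 = g(2.645751) = 2.645751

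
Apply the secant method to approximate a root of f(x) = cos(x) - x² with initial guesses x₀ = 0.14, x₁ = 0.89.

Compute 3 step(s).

f(x) = cos(x) - x²
x₀ = 0.14, x₁ = 0.89

Secant formula: x_{n+1} = x_n - f(x_n)(x_n - x_{n-1})/(f(x_n) - f(x_{n-1}))

Iteration 1:
  f(0.140000) = 0.970616
  f(0.890000) = -0.162688
  x_2 = 0.890000 - (-0.162688)×(0.890000 - 0.140000)/(-0.162688 - 0.970616)
       = 0.782336
Iteration 2:
  f(0.890000) = -0.162688
  f(0.782336) = 0.097219
  x_3 = 0.782336 - 0.097219×(0.782336 - 0.890000)/(0.097219 - (-0.162688))
       = 0.822608
Iteration 3:
  f(0.782336) = 0.097219
  f(0.822608) = 0.003628
  x_4 = 0.822608 - 0.003628×(0.822608 - 0.782336)/(0.003628 - 0.097219)
       = 0.824169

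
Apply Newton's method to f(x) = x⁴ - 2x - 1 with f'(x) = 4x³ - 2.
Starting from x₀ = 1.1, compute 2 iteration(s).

f(x) = x⁴ - 2x - 1
f'(x) = 4x³ - 2
x₀ = 1.1

Newton-Raphson formula: x_{n+1} = x_n - f(x_n)/f'(x_n)

Iteration 1:
  f(1.100000) = -1.735900
  f'(1.100000) = 3.324000
  x_1 = 1.100000 - (-1.735900)/3.324000 = 1.622232
Iteration 2:
  f(1.622232) = 2.681051
  f'(1.622232) = 15.076509
  x_2 = 1.622232 - 2.681051/15.076509 = 1.444403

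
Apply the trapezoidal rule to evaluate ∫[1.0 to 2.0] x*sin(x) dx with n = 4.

f(x) = x*sin(x)
a = 1.0, b = 2.0, n = 4
h = (b - a)/n = 0.250000

Trapezoidal rule: (h/2)[f(x₀) + 2f(x₁) + 2f(x₂) + ... + f(xₙ)]

x_0 = 1.0000, f(x_0) = 0.841471, coefficient = 1
x_1 = 1.2500, f(x_1) = 1.186231, coefficient = 2
x_2 = 1.5000, f(x_2) = 1.496242, coefficient = 2
x_3 = 1.7500, f(x_3) = 1.721975, coefficient = 2
x_4 = 2.0000, f(x_4) = 1.818595, coefficient = 1

I ≈ (0.250000/2) × 11.468963 = 1.433620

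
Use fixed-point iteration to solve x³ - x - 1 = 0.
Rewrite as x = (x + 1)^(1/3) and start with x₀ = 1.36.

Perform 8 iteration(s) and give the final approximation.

Equation: x³ - x - 1 = 0
Fixed-point form: x = (x + 1)^(1/3)
x₀ = 1.36

x_1 = g(1.360000) = 1.331386
x_2 = g(1.331386) = 1.325983
x_3 = g(1.325983) = 1.324958
x_4 = g(1.324958) = 1.324764
x_5 = g(1.324764) = 1.324727
x_6 = g(1.324727) = 1.324720
x_7 = g(1.324720) = 1.324718
x_8 = g(1.324718) = 1.324718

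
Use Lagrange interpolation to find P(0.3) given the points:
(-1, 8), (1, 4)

Lagrange interpolation formula:
P(x) = Σ yᵢ × Lᵢ(x)
where Lᵢ(x) = Π_{j≠i} (x - xⱼ)/(xᵢ - xⱼ)

L_0(0.3) = (0.3 - 1)/(-1 - 1) = 0.350000
L_1(0.3) = (0.3 - (-1))/(1 - (-1)) = 0.650000

P(0.3) = 8×L_0(0.3) + 4×L_1(0.3)
P(0.3) = 5.400000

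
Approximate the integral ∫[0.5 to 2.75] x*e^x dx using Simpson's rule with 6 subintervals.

f(x) = x*e^x
a = 0.5, b = 2.75, n = 6
h = (b - a)/n = 0.375000

Simpson's rule: (h/3)[f(x₀) + 4f(x₁) + 2f(x₂) + ... + f(xₙ)]

x_0 = 0.5000, f(x_0) = 0.824361, coefficient = 1
x_1 = 0.8750, f(x_1) = 2.099016, coefficient = 4
x_2 = 1.2500, f(x_2) = 4.362929, coefficient = 2
x_3 = 1.6250, f(x_3) = 8.252431, coefficient = 4
x_4 = 2.0000, f(x_4) = 14.778112, coefficient = 2
x_5 = 2.3750, f(x_5) = 25.533656, coefficient = 4
x_6 = 2.7500, f(x_6) = 43.017238, coefficient = 1

I ≈ (0.375000/3) × 225.664093 = 28.208012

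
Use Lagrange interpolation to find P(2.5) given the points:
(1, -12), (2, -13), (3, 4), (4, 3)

Lagrange interpolation formula:
P(x) = Σ yᵢ × Lᵢ(x)
where Lᵢ(x) = Π_{j≠i} (x - xⱼ)/(xᵢ - xⱼ)

L_0(2.5) = (2.5 - 2)/(1 - 2) × (2.5 - 3)/(1 - 3) × (2.5 - 4)/(1 - 4) = -0.062500
L_1(2.5) = (2.5 - 1)/(2 - 1) × (2.5 - 3)/(2 - 3) × (2.5 - 4)/(2 - 4) = 0.562500
L_2(2.5) = (2.5 - 1)/(3 - 1) × (2.5 - 2)/(3 - 2) × (2.5 - 4)/(3 - 4) = 0.562500
L_3(2.5) = (2.5 - 1)/(4 - 1) × (2.5 - 2)/(4 - 2) × (2.5 - 3)/(4 - 3) = -0.062500

P(2.5) = (-12)×L_0(2.5) + (-13)×L_1(2.5) + 4×L_2(2.5) + 3×L_3(2.5)
P(2.5) = -4.500000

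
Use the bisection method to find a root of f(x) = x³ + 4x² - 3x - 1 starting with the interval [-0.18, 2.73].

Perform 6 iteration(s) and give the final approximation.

f(x) = x³ + 4x² - 3x - 1
Initial interval: [-0.18, 2.73]

Iteration 1:
  c_1 = (-0.180000 + 2.730000)/2 = 1.275000
  f(c_1) = f(1.275000) = 3.750172
  f(a) × f(c) < 0, new interval: [-0.180000, 1.275000]
Iteration 2:
  c_2 = (-0.180000 + 1.275000)/2 = 0.547500
  f(c_2) = f(0.547500) = -1.279358
  f(a) × f(c) ≥ 0, new interval: [0.547500, 1.275000]
Iteration 3:
  c_3 = (0.547500 + 1.275000)/2 = 0.911250
  f(c_3) = f(0.911250) = 0.344437
  f(a) × f(c) < 0, new interval: [0.547500, 0.911250]
Iteration 4:
  c_4 = (0.547500 + 0.911250)/2 = 0.729375
  f(c_4) = f(0.729375) = -0.672155
  f(a) × f(c) ≥ 0, new interval: [0.729375, 0.911250]
Iteration 5:
  c_5 = (0.729375 + 0.911250)/2 = 0.820312
  f(c_5) = f(0.820312) = -0.217288
  f(a) × f(c) ≥ 0, new interval: [0.820312, 0.911250]
Iteration 6:
  c_6 = (0.820312 + 0.911250)/2 = 0.865781
  f(c_6) = f(0.865781) = 0.049935
  f(a) × f(c) < 0, new interval: [0.820312, 0.865781]

After 6 iteration(s), the approximation is c_6 = 0.865781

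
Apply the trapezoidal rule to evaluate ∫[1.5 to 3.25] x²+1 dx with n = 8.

f(x) = x²+1
a = 1.5, b = 3.25, n = 8
h = (b - a)/n = 0.218750

Trapezoidal rule: (h/2)[f(x₀) + 2f(x₁) + 2f(x₂) + ... + f(xₙ)]

x_0 = 1.5000, f(x_0) = 3.250000, coefficient = 1
x_1 = 1.7188, f(x_1) = 3.954102, coefficient = 2
x_2 = 1.9375, f(x_2) = 4.753906, coefficient = 2
x_3 = 2.1562, f(x_3) = 5.649414, coefficient = 2
x_4 = 2.3750, f(x_4) = 6.640625, coefficient = 2
x_5 = 2.5938, f(x_5) = 7.727539, coefficient = 2
x_6 = 2.8125, f(x_6) = 8.910156, coefficient = 2
x_7 = 3.0312, f(x_7) = 10.188477, coefficient = 2
x_8 = 3.2500, f(x_8) = 11.562500, coefficient = 1

I ≈ (0.218750/2) × 110.460938 = 12.081665
Exact value: 12.067708
Error: 0.013957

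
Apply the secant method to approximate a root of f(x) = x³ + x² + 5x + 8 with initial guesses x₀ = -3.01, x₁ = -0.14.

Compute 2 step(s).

f(x) = x³ + x² + 5x + 8
x₀ = -3.01, x₁ = -0.14

Secant formula: x_{n+1} = x_n - f(x_n)(x_n - x_{n-1})/(f(x_n) - f(x_{n-1}))

Iteration 1:
  f(-3.010000) = -25.260801
  f(-0.140000) = 7.316856
  x_2 = -0.140000 - 7.316856×(-0.140000 - (-3.010000))/(7.316856 - (-25.260801))
       = -0.784594
Iteration 2:
  f(-0.140000) = 7.316856
  f(-0.784594) = 4.209629
  x_3 = -0.784594 - 4.209629×(-0.784594 - (-0.140000))/(4.209629 - 7.316856)
       = -1.657882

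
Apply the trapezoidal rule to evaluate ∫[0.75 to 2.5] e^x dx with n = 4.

f(x) = e^x
a = 0.75, b = 2.5, n = 4
h = (b - a)/n = 0.437500

Trapezoidal rule: (h/2)[f(x₀) + 2f(x₁) + 2f(x₂) + ... + f(xₙ)]

x_0 = 0.7500, f(x_0) = 2.117000, coefficient = 1
x_1 = 1.1875, f(x_1) = 3.278874, coefficient = 2
x_2 = 1.6250, f(x_2) = 5.078419, coefficient = 2
x_3 = 2.0625, f(x_3) = 7.865609, coefficient = 2
x_4 = 2.5000, f(x_4) = 12.182494, coefficient = 1

I ≈ (0.437500/2) × 46.745298 = 10.225534
Exact value: 10.065494
Error: 0.160040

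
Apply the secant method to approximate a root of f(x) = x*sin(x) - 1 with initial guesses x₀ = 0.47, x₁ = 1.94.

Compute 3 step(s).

f(x) = x*sin(x) - 1
x₀ = 0.47, x₁ = 1.94

Secant formula: x_{n+1} = x_n - f(x_n)(x_n - x_{n-1})/(f(x_n) - f(x_{n-1}))

Iteration 1:
  f(0.470000) = -0.787143
  f(1.940000) = 0.809273
  x_2 = 1.940000 - 0.809273×(1.940000 - 0.470000)/(0.809273 - (-0.787143))
       = 1.194811
Iteration 2:
  f(1.940000) = 0.809273
  f(1.194811) = 0.111349
  x_3 = 1.194811 - 0.111349×(1.194811 - 1.940000)/(0.111349 - 0.809273)
       = 1.075921
Iteration 3:
  f(1.194811) = 0.111349
  f(1.075921) = -0.053159
  x_4 = 1.075921 - (-0.053159)×(1.075921 - 1.194811)/(-0.053159 - 0.111349)
       = 1.114339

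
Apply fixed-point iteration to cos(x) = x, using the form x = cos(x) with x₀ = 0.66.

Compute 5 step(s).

Equation: cos(x) = x
Fixed-point form: x = cos(x)
x₀ = 0.66

x_1 = g(0.660000) = 0.789992
x_2 = g(0.789992) = 0.703851
x_3 = g(0.703851) = 0.762356
x_4 = g(0.762356) = 0.723211
x_5 = g(0.723211) = 0.749685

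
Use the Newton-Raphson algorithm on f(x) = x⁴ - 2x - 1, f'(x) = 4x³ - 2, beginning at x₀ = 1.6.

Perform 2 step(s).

f(x) = x⁴ - 2x - 1
f'(x) = 4x³ - 2
x₀ = 1.6

Newton-Raphson formula: x_{n+1} = x_n - f(x_n)/f'(x_n)

Iteration 1:
  f(1.600000) = 2.353600
  f'(1.600000) = 14.384000
  x_1 = 1.600000 - 2.353600/14.384000 = 1.436374
Iteration 2:
  f(1.436374) = 0.383921
  f'(1.436374) = 9.853930
  x_2 = 1.436374 - 0.383921/9.853930 = 1.397413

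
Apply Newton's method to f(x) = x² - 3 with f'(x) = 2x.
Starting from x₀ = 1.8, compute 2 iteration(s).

f(x) = x² - 3
f'(x) = 2x
x₀ = 1.8

Newton-Raphson formula: x_{n+1} = x_n - f(x_n)/f'(x_n)

Iteration 1:
  f(1.800000) = 0.240000
  f'(1.800000) = 3.600000
  x_1 = 1.800000 - 0.240000/3.600000 = 1.733333
Iteration 2:
  f(1.733333) = 0.004444
  f'(1.733333) = 3.466667
  x_2 = 1.733333 - 0.004444/3.466667 = 1.732051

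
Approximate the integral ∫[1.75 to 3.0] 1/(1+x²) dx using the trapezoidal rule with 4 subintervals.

f(x) = 1/(1+x²)
a = 1.75, b = 3.0, n = 4
h = (b - a)/n = 0.312500

Trapezoidal rule: (h/2)[f(x₀) + 2f(x₁) + 2f(x₂) + ... + f(xₙ)]

x_0 = 1.7500, f(x_0) = 0.246154, coefficient = 1
x_1 = 2.0625, f(x_1) = 0.190335, coefficient = 2
x_2 = 2.3750, f(x_2) = 0.150588, coefficient = 2
x_3 = 2.6875, f(x_3) = 0.121615, coefficient = 2
x_4 = 3.0000, f(x_4) = 0.100000, coefficient = 1

I ≈ (0.312500/2) × 1.271230 = 0.198630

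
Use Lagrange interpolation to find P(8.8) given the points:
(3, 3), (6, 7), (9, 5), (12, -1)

Lagrange interpolation formula:
P(x) = Σ yᵢ × Lᵢ(x)
where Lᵢ(x) = Π_{j≠i} (x - xⱼ)/(xᵢ - xⱼ)

L_0(8.8) = (8.8 - 6)/(3 - 6) × (8.8 - 9)/(3 - 9) × (8.8 - 12)/(3 - 12) = -0.011062
L_1(8.8) = (8.8 - 3)/(6 - 3) × (8.8 - 9)/(6 - 9) × (8.8 - 12)/(6 - 12) = 0.068741
L_2(8.8) = (8.8 - 3)/(9 - 3) × (8.8 - 6)/(9 - 6) × (8.8 - 12)/(9 - 12) = 0.962370
L_3(8.8) = (8.8 - 3)/(12 - 3) × (8.8 - 6)/(12 - 6) × (8.8 - 9)/(12 - 9) = -0.020049

P(8.8) = 3×L_0(8.8) + 7×L_1(8.8) + 5×L_2(8.8) + (-1)×L_3(8.8)
P(8.8) = 5.279901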